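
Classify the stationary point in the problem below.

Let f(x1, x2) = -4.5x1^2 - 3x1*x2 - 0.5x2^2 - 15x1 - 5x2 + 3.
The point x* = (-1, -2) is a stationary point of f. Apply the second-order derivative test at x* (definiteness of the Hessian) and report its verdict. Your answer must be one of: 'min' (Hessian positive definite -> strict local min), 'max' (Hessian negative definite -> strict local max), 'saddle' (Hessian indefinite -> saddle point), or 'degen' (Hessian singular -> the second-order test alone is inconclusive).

Compute the Hessian H = grad^2 f:
  H = [[-9, -3], [-3, -1]]
Verify stationarity: grad f(x*) = H x* + g = (0, 0).
Eigenvalues of H: -10, 0.
H has a zero eigenvalue (singular; negative semidefinite but not definite), so H is neither positive definite, negative definite, nor indefinite. The second-order test alone is inconclusive -> degen.
(Indeed, f is constant along the null direction of H through x*, so x* is not a strict local extremum.)

degen


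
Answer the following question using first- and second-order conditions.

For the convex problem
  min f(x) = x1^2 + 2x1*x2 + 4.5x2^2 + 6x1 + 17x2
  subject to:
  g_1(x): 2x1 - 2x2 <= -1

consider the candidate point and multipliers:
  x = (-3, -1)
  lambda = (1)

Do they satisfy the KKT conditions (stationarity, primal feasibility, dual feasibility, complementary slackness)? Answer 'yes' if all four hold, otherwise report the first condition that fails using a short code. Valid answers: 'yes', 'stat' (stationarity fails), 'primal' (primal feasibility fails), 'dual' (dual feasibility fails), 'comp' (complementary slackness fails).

Gradient of f: grad f(x) = Q x + c = (-2, 2)
Constraint values g_i(x) = a_i^T x - b_i:
  g_1((-3, -1)) = -3
Stationarity residual: grad f(x) + sum_i lambda_i a_i = (0, 0)
  -> stationarity OK
Primal feasibility (all g_i <= 0): OK
Dual feasibility (all lambda_i >= 0): OK
Complementary slackness (lambda_i * g_i(x) = 0 for all i): FAILS

Verdict: the first failing condition is complementary_slackness -> comp.

comp


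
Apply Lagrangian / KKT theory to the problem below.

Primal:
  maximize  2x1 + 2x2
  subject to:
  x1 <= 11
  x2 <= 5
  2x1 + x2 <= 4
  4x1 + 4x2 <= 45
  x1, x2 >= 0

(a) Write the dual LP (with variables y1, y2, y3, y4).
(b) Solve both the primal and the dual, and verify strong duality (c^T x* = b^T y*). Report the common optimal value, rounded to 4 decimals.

The standard primal-dual pair for 'max c^T x s.t. A x <= b, x >= 0' is:
  Dual:  min b^T y  s.t.  A^T y >= c,  y >= 0.

So the dual LP is:
  minimize  11y1 + 5y2 + 4y3 + 45y4
  subject to:
    y1 + 2y3 + 4y4 >= 2
    y2 + y3 + 4y4 >= 2
    y1, y2, y3, y4 >= 0

Solving the primal: x* = (0, 4).
  primal value c^T x* = 8.
Solving the dual: y* = (0, 0, 2, 0).
  dual value b^T y* = 8.
Strong duality: c^T x* = b^T y*. Confirmed.

8


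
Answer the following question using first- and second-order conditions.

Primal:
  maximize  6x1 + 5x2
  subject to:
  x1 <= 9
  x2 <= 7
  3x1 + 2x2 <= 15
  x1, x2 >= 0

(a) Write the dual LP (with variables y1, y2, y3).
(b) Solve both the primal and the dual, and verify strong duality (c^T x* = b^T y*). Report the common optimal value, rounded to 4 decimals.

The standard primal-dual pair for 'max c^T x s.t. A x <= b, x >= 0' is:
  Dual:  min b^T y  s.t.  A^T y >= c,  y >= 0.

So the dual LP is:
  minimize  9y1 + 7y2 + 15y3
  subject to:
    y1 + 3y3 >= 6
    y2 + 2y3 >= 5
    y1, y2, y3 >= 0

Solving the primal: x* = (0.3333, 7).
  primal value c^T x* = 37.
Solving the dual: y* = (0, 1, 2).
  dual value b^T y* = 37.
Strong duality: c^T x* = b^T y*. Confirmed.

37


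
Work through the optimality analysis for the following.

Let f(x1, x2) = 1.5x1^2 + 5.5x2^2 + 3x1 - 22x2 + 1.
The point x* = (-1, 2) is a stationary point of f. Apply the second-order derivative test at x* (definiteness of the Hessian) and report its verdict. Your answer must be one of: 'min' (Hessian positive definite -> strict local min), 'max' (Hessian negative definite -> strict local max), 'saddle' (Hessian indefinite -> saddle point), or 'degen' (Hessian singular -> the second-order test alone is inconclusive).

Compute the Hessian H = grad^2 f:
  H = [[3, 0], [0, 11]]
Verify stationarity: grad f(x*) = H x* + g = (0, 0).
Eigenvalues of H: 3, 11.
Both eigenvalues > 0, so H is positive definite -> x* is a strict local min.

min


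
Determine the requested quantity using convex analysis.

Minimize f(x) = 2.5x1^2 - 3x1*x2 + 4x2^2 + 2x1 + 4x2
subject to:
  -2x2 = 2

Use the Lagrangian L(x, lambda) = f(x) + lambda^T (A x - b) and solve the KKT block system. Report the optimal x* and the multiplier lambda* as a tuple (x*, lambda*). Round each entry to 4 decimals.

Form the Lagrangian:
  L(x, lambda) = (1/2) x^T Q x + c^T x + lambda^T (A x - b)
Stationarity (grad_x L = 0): Q x + c + A^T lambda = 0.
Primal feasibility: A x = b.

This gives the KKT block system:
  [ Q   A^T ] [ x     ]   [-c ]
  [ A    0  ] [ lambda ] = [ b ]

Solving the linear system:
  x*      = (-1, -1)
  lambda* = (-0.5)
  f(x*)   = -2.5

x* = (-1, -1), lambda* = (-0.5)


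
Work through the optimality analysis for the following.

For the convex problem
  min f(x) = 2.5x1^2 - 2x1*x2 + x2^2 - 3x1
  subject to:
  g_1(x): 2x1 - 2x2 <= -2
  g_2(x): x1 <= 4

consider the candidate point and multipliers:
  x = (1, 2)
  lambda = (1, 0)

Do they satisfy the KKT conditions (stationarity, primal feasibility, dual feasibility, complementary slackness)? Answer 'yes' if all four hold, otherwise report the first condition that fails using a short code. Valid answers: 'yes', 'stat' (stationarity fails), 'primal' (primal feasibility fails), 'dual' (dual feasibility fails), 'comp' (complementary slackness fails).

Gradient of f: grad f(x) = Q x + c = (-2, 2)
Constraint values g_i(x) = a_i^T x - b_i:
  g_1((1, 2)) = 0
  g_2((1, 2)) = -3
Stationarity residual: grad f(x) + sum_i lambda_i a_i = (0, 0)
  -> stationarity OK
Primal feasibility (all g_i <= 0): OK
Dual feasibility (all lambda_i >= 0): OK
Complementary slackness (lambda_i * g_i(x) = 0 for all i): OK

Verdict: yes, KKT holds.

yes


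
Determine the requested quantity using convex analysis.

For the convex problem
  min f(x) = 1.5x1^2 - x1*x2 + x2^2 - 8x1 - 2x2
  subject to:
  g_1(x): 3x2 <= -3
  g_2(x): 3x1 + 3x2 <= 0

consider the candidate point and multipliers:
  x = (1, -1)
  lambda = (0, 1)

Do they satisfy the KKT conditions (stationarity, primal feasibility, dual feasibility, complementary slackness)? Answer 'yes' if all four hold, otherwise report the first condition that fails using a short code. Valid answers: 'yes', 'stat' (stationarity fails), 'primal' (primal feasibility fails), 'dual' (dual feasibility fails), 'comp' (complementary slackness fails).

Gradient of f: grad f(x) = Q x + c = (-4, -5)
Constraint values g_i(x) = a_i^T x - b_i:
  g_1((1, -1)) = 0
  g_2((1, -1)) = 0
Stationarity residual: grad f(x) + sum_i lambda_i a_i = (-1, -2)
  -> stationarity FAILS
Primal feasibility (all g_i <= 0): OK
Dual feasibility (all lambda_i >= 0): OK
Complementary slackness (lambda_i * g_i(x) = 0 for all i): OK

Verdict: the first failing condition is stationarity -> stat.

stat


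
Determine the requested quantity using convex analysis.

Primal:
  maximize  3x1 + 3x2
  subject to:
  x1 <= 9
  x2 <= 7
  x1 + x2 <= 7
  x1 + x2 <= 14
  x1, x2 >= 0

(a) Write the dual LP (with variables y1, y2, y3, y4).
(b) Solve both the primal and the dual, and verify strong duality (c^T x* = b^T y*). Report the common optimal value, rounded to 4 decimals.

The standard primal-dual pair for 'max c^T x s.t. A x <= b, x >= 0' is:
  Dual:  min b^T y  s.t.  A^T y >= c,  y >= 0.

So the dual LP is:
  minimize  9y1 + 7y2 + 7y3 + 14y4
  subject to:
    y1 + y3 + y4 >= 3
    y2 + y3 + y4 >= 3
    y1, y2, y3, y4 >= 0

Solving the primal: x* = (7, 0).
  primal value c^T x* = 21.
Solving the dual: y* = (0, 0, 3, 0).
  dual value b^T y* = 21.
Strong duality: c^T x* = b^T y*. Confirmed.

21


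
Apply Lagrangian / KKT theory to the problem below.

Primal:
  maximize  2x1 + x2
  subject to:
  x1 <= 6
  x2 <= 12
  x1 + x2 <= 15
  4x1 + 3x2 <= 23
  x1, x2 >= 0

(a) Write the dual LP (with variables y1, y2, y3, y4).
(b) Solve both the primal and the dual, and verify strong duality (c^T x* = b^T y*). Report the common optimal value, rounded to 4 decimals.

The standard primal-dual pair for 'max c^T x s.t. A x <= b, x >= 0' is:
  Dual:  min b^T y  s.t.  A^T y >= c,  y >= 0.

So the dual LP is:
  minimize  6y1 + 12y2 + 15y3 + 23y4
  subject to:
    y1 + y3 + 4y4 >= 2
    y2 + y3 + 3y4 >= 1
    y1, y2, y3, y4 >= 0

Solving the primal: x* = (5.75, 0).
  primal value c^T x* = 11.5.
Solving the dual: y* = (0, 0, 0, 0.5).
  dual value b^T y* = 11.5.
Strong duality: c^T x* = b^T y*. Confirmed.

11.5


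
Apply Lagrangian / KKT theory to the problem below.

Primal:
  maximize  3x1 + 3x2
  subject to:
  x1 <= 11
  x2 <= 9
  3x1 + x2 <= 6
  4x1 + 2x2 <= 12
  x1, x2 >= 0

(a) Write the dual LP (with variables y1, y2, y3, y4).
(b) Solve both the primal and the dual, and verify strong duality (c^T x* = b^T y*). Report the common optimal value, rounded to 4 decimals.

The standard primal-dual pair for 'max c^T x s.t. A x <= b, x >= 0' is:
  Dual:  min b^T y  s.t.  A^T y >= c,  y >= 0.

So the dual LP is:
  minimize  11y1 + 9y2 + 6y3 + 12y4
  subject to:
    y1 + 3y3 + 4y4 >= 3
    y2 + y3 + 2y4 >= 3
    y1, y2, y3, y4 >= 0

Solving the primal: x* = (0, 6).
  primal value c^T x* = 18.
Solving the dual: y* = (0, 0, 0, 1.5).
  dual value b^T y* = 18.
Strong duality: c^T x* = b^T y*. Confirmed.

18


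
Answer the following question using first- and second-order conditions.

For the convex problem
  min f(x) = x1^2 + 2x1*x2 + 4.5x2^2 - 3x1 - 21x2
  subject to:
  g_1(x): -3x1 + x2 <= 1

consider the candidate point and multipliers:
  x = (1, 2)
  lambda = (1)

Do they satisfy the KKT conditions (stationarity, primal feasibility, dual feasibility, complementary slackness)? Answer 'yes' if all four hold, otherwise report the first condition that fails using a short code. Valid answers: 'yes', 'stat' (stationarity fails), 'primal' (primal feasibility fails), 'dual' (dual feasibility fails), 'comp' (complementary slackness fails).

Gradient of f: grad f(x) = Q x + c = (3, -1)
Constraint values g_i(x) = a_i^T x - b_i:
  g_1((1, 2)) = -2
Stationarity residual: grad f(x) + sum_i lambda_i a_i = (0, 0)
  -> stationarity OK
Primal feasibility (all g_i <= 0): OK
Dual feasibility (all lambda_i >= 0): OK
Complementary slackness (lambda_i * g_i(x) = 0 for all i): FAILS

Verdict: the first failing condition is complementary_slackness -> comp.

comp


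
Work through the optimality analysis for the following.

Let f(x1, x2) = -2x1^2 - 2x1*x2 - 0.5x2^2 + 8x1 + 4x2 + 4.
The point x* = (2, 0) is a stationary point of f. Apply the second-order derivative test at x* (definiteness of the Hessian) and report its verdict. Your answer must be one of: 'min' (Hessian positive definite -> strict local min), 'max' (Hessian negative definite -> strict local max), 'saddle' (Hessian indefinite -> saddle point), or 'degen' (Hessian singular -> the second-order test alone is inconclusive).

Compute the Hessian H = grad^2 f:
  H = [[-4, -2], [-2, -1]]
Verify stationarity: grad f(x*) = H x* + g = (0, 0).
Eigenvalues of H: -5, 0.
H has a zero eigenvalue (singular; negative semidefinite but not definite), so H is neither positive definite, negative definite, nor indefinite. The second-order test alone is inconclusive -> degen.
(Indeed, f is constant along the null direction of H through x*, so x* is not a strict local extremum.)

degen


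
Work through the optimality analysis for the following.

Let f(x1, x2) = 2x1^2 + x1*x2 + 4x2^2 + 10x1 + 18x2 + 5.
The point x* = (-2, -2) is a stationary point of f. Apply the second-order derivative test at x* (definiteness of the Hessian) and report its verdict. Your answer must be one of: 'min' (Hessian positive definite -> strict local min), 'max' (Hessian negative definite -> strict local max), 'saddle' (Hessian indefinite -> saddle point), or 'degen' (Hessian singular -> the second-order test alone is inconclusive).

Compute the Hessian H = grad^2 f:
  H = [[4, 1], [1, 8]]
Verify stationarity: grad f(x*) = H x* + g = (0, 0).
Eigenvalues of H: 3.7639, 8.2361.
Both eigenvalues > 0, so H is positive definite -> x* is a strict local min.

min


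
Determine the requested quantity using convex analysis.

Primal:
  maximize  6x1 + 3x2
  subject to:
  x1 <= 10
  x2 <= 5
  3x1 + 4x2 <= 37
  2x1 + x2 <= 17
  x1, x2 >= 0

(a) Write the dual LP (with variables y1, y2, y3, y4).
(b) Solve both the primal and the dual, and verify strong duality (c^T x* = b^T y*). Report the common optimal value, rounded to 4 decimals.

The standard primal-dual pair for 'max c^T x s.t. A x <= b, x >= 0' is:
  Dual:  min b^T y  s.t.  A^T y >= c,  y >= 0.

So the dual LP is:
  minimize  10y1 + 5y2 + 37y3 + 17y4
  subject to:
    y1 + 3y3 + 2y4 >= 6
    y2 + 4y3 + y4 >= 3
    y1, y2, y3, y4 >= 0

Solving the primal: x* = (8.5, 0).
  primal value c^T x* = 51.
Solving the dual: y* = (0, 0, 0, 3).
  dual value b^T y* = 51.
Strong duality: c^T x* = b^T y*. Confirmed.

51


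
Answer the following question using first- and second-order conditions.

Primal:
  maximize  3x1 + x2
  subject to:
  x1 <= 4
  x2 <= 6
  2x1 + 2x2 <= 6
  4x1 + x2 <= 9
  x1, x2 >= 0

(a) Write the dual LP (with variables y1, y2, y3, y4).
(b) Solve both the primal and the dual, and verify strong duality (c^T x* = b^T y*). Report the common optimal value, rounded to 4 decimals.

The standard primal-dual pair for 'max c^T x s.t. A x <= b, x >= 0' is:
  Dual:  min b^T y  s.t.  A^T y >= c,  y >= 0.

So the dual LP is:
  minimize  4y1 + 6y2 + 6y3 + 9y4
  subject to:
    y1 + 2y3 + 4y4 >= 3
    y2 + 2y3 + y4 >= 1
    y1, y2, y3, y4 >= 0

Solving the primal: x* = (2, 1).
  primal value c^T x* = 7.
Solving the dual: y* = (0, 0, 0.1667, 0.6667).
  dual value b^T y* = 7.
Strong duality: c^T x* = b^T y*. Confirmed.

7


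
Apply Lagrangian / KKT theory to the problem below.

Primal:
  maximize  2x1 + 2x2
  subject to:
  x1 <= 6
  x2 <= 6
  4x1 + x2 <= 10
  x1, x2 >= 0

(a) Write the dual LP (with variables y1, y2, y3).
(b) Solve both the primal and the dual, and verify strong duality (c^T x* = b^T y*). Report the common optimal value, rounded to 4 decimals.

The standard primal-dual pair for 'max c^T x s.t. A x <= b, x >= 0' is:
  Dual:  min b^T y  s.t.  A^T y >= c,  y >= 0.

So the dual LP is:
  minimize  6y1 + 6y2 + 10y3
  subject to:
    y1 + 4y3 >= 2
    y2 + y3 >= 2
    y1, y2, y3 >= 0

Solving the primal: x* = (1, 6).
  primal value c^T x* = 14.
Solving the dual: y* = (0, 1.5, 0.5).
  dual value b^T y* = 14.
Strong duality: c^T x* = b^T y*. Confirmed.

14


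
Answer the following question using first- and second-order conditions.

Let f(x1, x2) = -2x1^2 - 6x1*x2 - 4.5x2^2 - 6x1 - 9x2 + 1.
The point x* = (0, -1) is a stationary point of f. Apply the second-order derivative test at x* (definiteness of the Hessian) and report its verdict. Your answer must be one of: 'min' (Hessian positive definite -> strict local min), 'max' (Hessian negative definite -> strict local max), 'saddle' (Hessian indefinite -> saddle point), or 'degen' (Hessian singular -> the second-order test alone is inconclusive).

Compute the Hessian H = grad^2 f:
  H = [[-4, -6], [-6, -9]]
Verify stationarity: grad f(x*) = H x* + g = (0, 0).
Eigenvalues of H: -13, 0.
H has a zero eigenvalue (singular; negative semidefinite but not definite), so H is neither positive definite, negative definite, nor indefinite. The second-order test alone is inconclusive -> degen.
(Indeed, f is constant along the null direction of H through x*, so x* is not a strict local extremum.)

degen


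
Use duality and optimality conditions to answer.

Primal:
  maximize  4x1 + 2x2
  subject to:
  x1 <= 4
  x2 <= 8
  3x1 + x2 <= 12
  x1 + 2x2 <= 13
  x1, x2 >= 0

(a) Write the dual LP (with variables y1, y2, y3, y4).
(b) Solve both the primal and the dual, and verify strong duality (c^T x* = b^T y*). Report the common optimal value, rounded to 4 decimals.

The standard primal-dual pair for 'max c^T x s.t. A x <= b, x >= 0' is:
  Dual:  min b^T y  s.t.  A^T y >= c,  y >= 0.

So the dual LP is:
  minimize  4y1 + 8y2 + 12y3 + 13y4
  subject to:
    y1 + 3y3 + y4 >= 4
    y2 + y3 + 2y4 >= 2
    y1, y2, y3, y4 >= 0

Solving the primal: x* = (2.2, 5.4).
  primal value c^T x* = 19.6.
Solving the dual: y* = (0, 0, 1.2, 0.4).
  dual value b^T y* = 19.6.
Strong duality: c^T x* = b^T y*. Confirmed.

19.6


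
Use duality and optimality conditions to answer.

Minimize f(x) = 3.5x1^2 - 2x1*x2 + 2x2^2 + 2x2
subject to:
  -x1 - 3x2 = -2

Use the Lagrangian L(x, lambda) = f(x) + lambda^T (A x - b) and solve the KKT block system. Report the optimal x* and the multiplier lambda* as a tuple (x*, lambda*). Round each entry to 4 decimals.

Form the Lagrangian:
  L(x, lambda) = (1/2) x^T Q x + c^T x + lambda^T (A x - b)
Stationarity (grad_x L = 0): Q x + c + A^T lambda = 0.
Primal feasibility: A x = b.

This gives the KKT block system:
  [ Q   A^T ] [ x     ]   [-c ]
  [ A    0  ] [ lambda ] = [ b ]

Solving the linear system:
  x*      = (0.3291, 0.557)
  lambda* = (1.1899)
  f(x*)   = 1.7468

x* = (0.3291, 0.557), lambda* = (1.1899)


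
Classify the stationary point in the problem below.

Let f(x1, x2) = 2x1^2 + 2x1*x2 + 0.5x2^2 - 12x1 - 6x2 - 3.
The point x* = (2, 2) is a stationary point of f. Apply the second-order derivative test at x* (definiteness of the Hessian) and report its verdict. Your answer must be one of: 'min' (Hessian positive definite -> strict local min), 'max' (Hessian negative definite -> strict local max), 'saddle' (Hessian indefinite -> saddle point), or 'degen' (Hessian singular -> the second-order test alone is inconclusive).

Compute the Hessian H = grad^2 f:
  H = [[4, 2], [2, 1]]
Verify stationarity: grad f(x*) = H x* + g = (0, 0).
Eigenvalues of H: 0, 5.
H has a zero eigenvalue (singular; positive semidefinite but not definite), so H is neither positive definite, negative definite, nor indefinite. The second-order test alone is inconclusive -> degen.
(Indeed, f is constant along the null direction of H through x*, so x* is not a strict local extremum.)

degen


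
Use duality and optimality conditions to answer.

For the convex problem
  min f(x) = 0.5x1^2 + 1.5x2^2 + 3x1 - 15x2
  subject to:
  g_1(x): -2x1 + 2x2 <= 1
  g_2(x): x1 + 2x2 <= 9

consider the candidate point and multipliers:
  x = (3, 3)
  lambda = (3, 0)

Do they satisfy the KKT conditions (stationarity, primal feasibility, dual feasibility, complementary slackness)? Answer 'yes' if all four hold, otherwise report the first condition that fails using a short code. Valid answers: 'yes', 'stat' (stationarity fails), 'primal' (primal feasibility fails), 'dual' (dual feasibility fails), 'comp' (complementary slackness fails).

Gradient of f: grad f(x) = Q x + c = (6, -6)
Constraint values g_i(x) = a_i^T x - b_i:
  g_1((3, 3)) = -1
  g_2((3, 3)) = 0
Stationarity residual: grad f(x) + sum_i lambda_i a_i = (0, 0)
  -> stationarity OK
Primal feasibility (all g_i <= 0): OK
Dual feasibility (all lambda_i >= 0): OK
Complementary slackness (lambda_i * g_i(x) = 0 for all i): FAILS

Verdict: the first failing condition is complementary_slackness -> comp.

comp


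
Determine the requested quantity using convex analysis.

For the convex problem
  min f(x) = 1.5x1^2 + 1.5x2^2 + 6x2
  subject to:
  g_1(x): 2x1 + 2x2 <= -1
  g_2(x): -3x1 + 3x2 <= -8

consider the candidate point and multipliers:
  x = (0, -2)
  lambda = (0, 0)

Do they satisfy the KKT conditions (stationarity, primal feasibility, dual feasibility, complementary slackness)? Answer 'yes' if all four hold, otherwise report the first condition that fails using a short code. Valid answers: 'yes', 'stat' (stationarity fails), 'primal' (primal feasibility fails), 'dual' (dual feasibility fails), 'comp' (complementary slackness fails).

Gradient of f: grad f(x) = Q x + c = (0, 0)
Constraint values g_i(x) = a_i^T x - b_i:
  g_1((0, -2)) = -3
  g_2((0, -2)) = 2
Stationarity residual: grad f(x) + sum_i lambda_i a_i = (0, 0)
  -> stationarity OK
Primal feasibility (all g_i <= 0): FAILS
Dual feasibility (all lambda_i >= 0): OK
Complementary slackness (lambda_i * g_i(x) = 0 for all i): OK

Verdict: the first failing condition is primal_feasibility -> primal.

primal


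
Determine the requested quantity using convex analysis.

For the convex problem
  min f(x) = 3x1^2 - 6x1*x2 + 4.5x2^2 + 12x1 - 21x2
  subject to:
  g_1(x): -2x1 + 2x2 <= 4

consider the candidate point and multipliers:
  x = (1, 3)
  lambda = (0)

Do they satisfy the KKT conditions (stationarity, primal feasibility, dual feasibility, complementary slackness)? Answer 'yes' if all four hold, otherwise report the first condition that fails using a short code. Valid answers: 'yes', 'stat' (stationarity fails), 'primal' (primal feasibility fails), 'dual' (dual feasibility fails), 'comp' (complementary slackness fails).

Gradient of f: grad f(x) = Q x + c = (0, 0)
Constraint values g_i(x) = a_i^T x - b_i:
  g_1((1, 3)) = 0
Stationarity residual: grad f(x) + sum_i lambda_i a_i = (0, 0)
  -> stationarity OK
Primal feasibility (all g_i <= 0): OK
Dual feasibility (all lambda_i >= 0): OK
Complementary slackness (lambda_i * g_i(x) = 0 for all i): OK

Verdict: yes, KKT holds.

yes


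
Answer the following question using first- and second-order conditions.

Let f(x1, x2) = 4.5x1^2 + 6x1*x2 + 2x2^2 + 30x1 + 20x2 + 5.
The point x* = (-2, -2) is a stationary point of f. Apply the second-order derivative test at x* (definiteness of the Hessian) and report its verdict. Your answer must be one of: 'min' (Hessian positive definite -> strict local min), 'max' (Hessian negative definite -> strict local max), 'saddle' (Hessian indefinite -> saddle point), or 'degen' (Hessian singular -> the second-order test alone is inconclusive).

Compute the Hessian H = grad^2 f:
  H = [[9, 6], [6, 4]]
Verify stationarity: grad f(x*) = H x* + g = (0, 0).
Eigenvalues of H: 0, 13.
H has a zero eigenvalue (singular; positive semidefinite but not definite), so H is neither positive definite, negative definite, nor indefinite. The second-order test alone is inconclusive -> degen.
(Indeed, f is constant along the null direction of H through x*, so x* is not a strict local extremum.)

degen


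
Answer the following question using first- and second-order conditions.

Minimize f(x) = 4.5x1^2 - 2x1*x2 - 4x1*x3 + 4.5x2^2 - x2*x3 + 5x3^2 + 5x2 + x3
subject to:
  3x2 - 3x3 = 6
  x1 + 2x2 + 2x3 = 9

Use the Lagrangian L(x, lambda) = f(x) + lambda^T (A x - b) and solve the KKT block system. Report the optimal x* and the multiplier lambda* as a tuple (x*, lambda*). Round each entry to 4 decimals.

Form the Lagrangian:
  L(x, lambda) = (1/2) x^T Q x + c^T x + lambda^T (A x - b)
Stationarity (grad_x L = 0): Q x + c + A^T lambda = 0.
Primal feasibility: A x = b.

This gives the KKT block system:
  [ Q   A^T ] [ x     ]   [-c ]
  [ A    0  ] [ lambda ] = [ b ]

Solving the linear system:
  x*      = (1.7081, 2.823, 0.823)
  lambda* = (-4.4322, -6.4354)
  f(x*)   = 49.7249

x* = (1.7081, 2.823, 0.823), lambda* = (-4.4322, -6.4354)


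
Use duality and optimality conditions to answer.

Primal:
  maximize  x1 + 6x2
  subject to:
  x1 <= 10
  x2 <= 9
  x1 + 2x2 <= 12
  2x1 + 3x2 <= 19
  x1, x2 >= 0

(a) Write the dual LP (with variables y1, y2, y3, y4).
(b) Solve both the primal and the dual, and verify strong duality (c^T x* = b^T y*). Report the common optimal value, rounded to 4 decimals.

The standard primal-dual pair for 'max c^T x s.t. A x <= b, x >= 0' is:
  Dual:  min b^T y  s.t.  A^T y >= c,  y >= 0.

So the dual LP is:
  minimize  10y1 + 9y2 + 12y3 + 19y4
  subject to:
    y1 + y3 + 2y4 >= 1
    y2 + 2y3 + 3y4 >= 6
    y1, y2, y3, y4 >= 0

Solving the primal: x* = (0, 6).
  primal value c^T x* = 36.
Solving the dual: y* = (0, 0, 3, 0).
  dual value b^T y* = 36.
Strong duality: c^T x* = b^T y*. Confirmed.

36


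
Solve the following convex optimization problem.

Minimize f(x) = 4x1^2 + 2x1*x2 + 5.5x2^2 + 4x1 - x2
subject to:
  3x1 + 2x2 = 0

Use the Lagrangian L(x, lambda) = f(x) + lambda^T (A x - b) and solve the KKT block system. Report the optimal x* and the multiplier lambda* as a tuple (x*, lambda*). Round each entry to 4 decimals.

Form the Lagrangian:
  L(x, lambda) = (1/2) x^T Q x + c^T x + lambda^T (A x - b)
Stationarity (grad_x L = 0): Q x + c + A^T lambda = 0.
Primal feasibility: A x = b.

This gives the KKT block system:
  [ Q   A^T ] [ x     ]   [-c ]
  [ A    0  ] [ lambda ] = [ b ]

Solving the linear system:
  x*      = (-0.2056, 0.3084)
  lambda* = (-0.9907)
  f(x*)   = -0.5654

x* = (-0.2056, 0.3084), lambda* = (-0.9907)


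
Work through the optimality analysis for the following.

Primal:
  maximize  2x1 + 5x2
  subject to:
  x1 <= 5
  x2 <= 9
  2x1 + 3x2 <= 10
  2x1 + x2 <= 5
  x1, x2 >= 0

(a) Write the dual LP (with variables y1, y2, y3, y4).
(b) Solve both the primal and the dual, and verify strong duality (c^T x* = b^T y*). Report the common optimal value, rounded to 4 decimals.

The standard primal-dual pair for 'max c^T x s.t. A x <= b, x >= 0' is:
  Dual:  min b^T y  s.t.  A^T y >= c,  y >= 0.

So the dual LP is:
  minimize  5y1 + 9y2 + 10y3 + 5y4
  subject to:
    y1 + 2y3 + 2y4 >= 2
    y2 + 3y3 + y4 >= 5
    y1, y2, y3, y4 >= 0

Solving the primal: x* = (0, 3.3333).
  primal value c^T x* = 16.6667.
Solving the dual: y* = (0, 0, 1.6667, 0).
  dual value b^T y* = 16.6667.
Strong duality: c^T x* = b^T y*. Confirmed.

16.6667


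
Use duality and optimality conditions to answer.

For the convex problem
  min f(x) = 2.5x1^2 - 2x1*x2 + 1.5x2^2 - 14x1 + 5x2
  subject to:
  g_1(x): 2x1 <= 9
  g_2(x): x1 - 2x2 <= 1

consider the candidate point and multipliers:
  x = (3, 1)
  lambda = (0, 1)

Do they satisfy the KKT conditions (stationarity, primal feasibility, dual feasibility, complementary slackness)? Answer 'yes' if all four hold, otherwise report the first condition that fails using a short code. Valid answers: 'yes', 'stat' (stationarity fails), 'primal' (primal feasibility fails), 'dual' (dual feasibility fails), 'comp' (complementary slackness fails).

Gradient of f: grad f(x) = Q x + c = (-1, 2)
Constraint values g_i(x) = a_i^T x - b_i:
  g_1((3, 1)) = -3
  g_2((3, 1)) = 0
Stationarity residual: grad f(x) + sum_i lambda_i a_i = (0, 0)
  -> stationarity OK
Primal feasibility (all g_i <= 0): OK
Dual feasibility (all lambda_i >= 0): OK
Complementary slackness (lambda_i * g_i(x) = 0 for all i): OK

Verdict: yes, KKT holds.

yes


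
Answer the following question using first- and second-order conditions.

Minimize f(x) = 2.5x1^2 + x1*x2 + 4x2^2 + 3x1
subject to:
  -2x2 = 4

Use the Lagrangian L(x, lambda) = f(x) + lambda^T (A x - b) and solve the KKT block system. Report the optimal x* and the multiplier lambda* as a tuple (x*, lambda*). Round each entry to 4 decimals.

Form the Lagrangian:
  L(x, lambda) = (1/2) x^T Q x + c^T x + lambda^T (A x - b)
Stationarity (grad_x L = 0): Q x + c + A^T lambda = 0.
Primal feasibility: A x = b.

This gives the KKT block system:
  [ Q   A^T ] [ x     ]   [-c ]
  [ A    0  ] [ lambda ] = [ b ]

Solving the linear system:
  x*      = (-0.2, -2)
  lambda* = (-8.1)
  f(x*)   = 15.9

x* = (-0.2, -2), lambda* = (-8.1)


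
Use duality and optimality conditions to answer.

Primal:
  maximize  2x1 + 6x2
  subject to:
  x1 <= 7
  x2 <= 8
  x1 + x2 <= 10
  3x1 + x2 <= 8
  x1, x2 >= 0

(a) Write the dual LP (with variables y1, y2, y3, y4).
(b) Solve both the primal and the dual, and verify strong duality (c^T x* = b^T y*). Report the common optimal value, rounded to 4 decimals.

The standard primal-dual pair for 'max c^T x s.t. A x <= b, x >= 0' is:
  Dual:  min b^T y  s.t.  A^T y >= c,  y >= 0.

So the dual LP is:
  minimize  7y1 + 8y2 + 10y3 + 8y4
  subject to:
    y1 + y3 + 3y4 >= 2
    y2 + y3 + y4 >= 6
    y1, y2, y3, y4 >= 0

Solving the primal: x* = (0, 8).
  primal value c^T x* = 48.
Solving the dual: y* = (0, 5.3333, 0, 0.6667).
  dual value b^T y* = 48.
Strong duality: c^T x* = b^T y*. Confirmed.

48


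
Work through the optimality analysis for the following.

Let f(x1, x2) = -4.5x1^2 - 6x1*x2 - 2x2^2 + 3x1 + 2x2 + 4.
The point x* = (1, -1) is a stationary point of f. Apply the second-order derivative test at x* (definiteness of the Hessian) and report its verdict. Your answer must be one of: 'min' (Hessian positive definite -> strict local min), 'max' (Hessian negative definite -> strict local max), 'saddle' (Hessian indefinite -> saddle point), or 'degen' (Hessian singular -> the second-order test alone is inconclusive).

Compute the Hessian H = grad^2 f:
  H = [[-9, -6], [-6, -4]]
Verify stationarity: grad f(x*) = H x* + g = (0, 0).
Eigenvalues of H: -13, 0.
H has a zero eigenvalue (singular; negative semidefinite but not definite), so H is neither positive definite, negative definite, nor indefinite. The second-order test alone is inconclusive -> degen.
(Indeed, f is constant along the null direction of H through x*, so x* is not a strict local extremum.)

degen


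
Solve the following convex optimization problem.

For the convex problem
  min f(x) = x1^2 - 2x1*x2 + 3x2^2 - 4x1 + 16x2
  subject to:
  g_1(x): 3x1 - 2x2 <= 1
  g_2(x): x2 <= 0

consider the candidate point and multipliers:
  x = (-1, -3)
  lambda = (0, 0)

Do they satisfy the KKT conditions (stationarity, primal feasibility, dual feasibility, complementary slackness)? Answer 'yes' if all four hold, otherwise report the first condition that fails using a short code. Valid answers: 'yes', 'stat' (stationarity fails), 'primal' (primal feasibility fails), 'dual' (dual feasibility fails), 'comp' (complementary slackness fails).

Gradient of f: grad f(x) = Q x + c = (0, 0)
Constraint values g_i(x) = a_i^T x - b_i:
  g_1((-1, -3)) = 2
  g_2((-1, -3)) = -3
Stationarity residual: grad f(x) + sum_i lambda_i a_i = (0, 0)
  -> stationarity OK
Primal feasibility (all g_i <= 0): FAILS
Dual feasibility (all lambda_i >= 0): OK
Complementary slackness (lambda_i * g_i(x) = 0 for all i): OK

Verdict: the first failing condition is primal_feasibility -> primal.

primal


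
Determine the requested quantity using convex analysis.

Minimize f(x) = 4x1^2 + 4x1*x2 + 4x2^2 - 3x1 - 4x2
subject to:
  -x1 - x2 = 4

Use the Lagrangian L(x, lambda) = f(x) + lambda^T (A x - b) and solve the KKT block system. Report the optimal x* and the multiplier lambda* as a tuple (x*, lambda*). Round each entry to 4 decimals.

Form the Lagrangian:
  L(x, lambda) = (1/2) x^T Q x + c^T x + lambda^T (A x - b)
Stationarity (grad_x L = 0): Q x + c + A^T lambda = 0.
Primal feasibility: A x = b.

This gives the KKT block system:
  [ Q   A^T ] [ x     ]   [-c ]
  [ A    0  ] [ lambda ] = [ b ]

Solving the linear system:
  x*      = (-2.125, -1.875)
  lambda* = (-27.5)
  f(x*)   = 61.9375

x* = (-2.125, -1.875), lambda* = (-27.5)


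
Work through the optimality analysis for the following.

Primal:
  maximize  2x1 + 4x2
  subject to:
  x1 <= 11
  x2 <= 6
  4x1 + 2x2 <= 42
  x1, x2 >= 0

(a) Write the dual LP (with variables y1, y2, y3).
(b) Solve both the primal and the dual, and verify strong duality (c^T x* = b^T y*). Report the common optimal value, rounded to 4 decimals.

The standard primal-dual pair for 'max c^T x s.t. A x <= b, x >= 0' is:
  Dual:  min b^T y  s.t.  A^T y >= c,  y >= 0.

So the dual LP is:
  minimize  11y1 + 6y2 + 42y3
  subject to:
    y1 + 4y3 >= 2
    y2 + 2y3 >= 4
    y1, y2, y3 >= 0

Solving the primal: x* = (7.5, 6).
  primal value c^T x* = 39.
Solving the dual: y* = (0, 3, 0.5).
  dual value b^T y* = 39.
Strong duality: c^T x* = b^T y*. Confirmed.

39


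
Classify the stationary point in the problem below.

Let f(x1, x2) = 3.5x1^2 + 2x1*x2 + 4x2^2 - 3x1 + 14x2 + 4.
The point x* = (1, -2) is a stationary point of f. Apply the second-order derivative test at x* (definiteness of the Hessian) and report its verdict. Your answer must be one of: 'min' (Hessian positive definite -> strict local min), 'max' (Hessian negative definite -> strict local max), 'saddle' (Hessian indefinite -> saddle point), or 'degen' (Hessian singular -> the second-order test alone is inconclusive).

Compute the Hessian H = grad^2 f:
  H = [[7, 2], [2, 8]]
Verify stationarity: grad f(x*) = H x* + g = (0, 0).
Eigenvalues of H: 5.4384, 9.5616.
Both eigenvalues > 0, so H is positive definite -> x* is a strict local min.

min


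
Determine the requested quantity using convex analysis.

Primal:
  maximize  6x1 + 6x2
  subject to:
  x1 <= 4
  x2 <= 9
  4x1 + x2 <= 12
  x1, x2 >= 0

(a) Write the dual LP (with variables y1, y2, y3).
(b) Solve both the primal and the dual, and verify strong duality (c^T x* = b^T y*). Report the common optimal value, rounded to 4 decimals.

The standard primal-dual pair for 'max c^T x s.t. A x <= b, x >= 0' is:
  Dual:  min b^T y  s.t.  A^T y >= c,  y >= 0.

So the dual LP is:
  minimize  4y1 + 9y2 + 12y3
  subject to:
    y1 + 4y3 >= 6
    y2 + y3 >= 6
    y1, y2, y3 >= 0

Solving the primal: x* = (0.75, 9).
  primal value c^T x* = 58.5.
Solving the dual: y* = (0, 4.5, 1.5).
  dual value b^T y* = 58.5.
Strong duality: c^T x* = b^T y*. Confirmed.

58.5


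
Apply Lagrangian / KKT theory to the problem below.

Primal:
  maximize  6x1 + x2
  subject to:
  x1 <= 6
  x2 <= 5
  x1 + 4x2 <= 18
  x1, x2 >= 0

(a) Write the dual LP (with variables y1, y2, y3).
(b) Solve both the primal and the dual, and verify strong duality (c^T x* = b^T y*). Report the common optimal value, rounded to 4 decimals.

The standard primal-dual pair for 'max c^T x s.t. A x <= b, x >= 0' is:
  Dual:  min b^T y  s.t.  A^T y >= c,  y >= 0.

So the dual LP is:
  minimize  6y1 + 5y2 + 18y3
  subject to:
    y1 + y3 >= 6
    y2 + 4y3 >= 1
    y1, y2, y3 >= 0

Solving the primal: x* = (6, 3).
  primal value c^T x* = 39.
Solving the dual: y* = (5.75, 0, 0.25).
  dual value b^T y* = 39.
Strong duality: c^T x* = b^T y*. Confirmed.

39


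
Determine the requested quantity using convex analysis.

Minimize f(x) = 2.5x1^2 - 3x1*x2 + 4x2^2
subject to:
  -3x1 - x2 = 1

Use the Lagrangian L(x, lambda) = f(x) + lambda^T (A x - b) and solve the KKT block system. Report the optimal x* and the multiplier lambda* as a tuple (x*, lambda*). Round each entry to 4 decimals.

Form the Lagrangian:
  L(x, lambda) = (1/2) x^T Q x + c^T x + lambda^T (A x - b)
Stationarity (grad_x L = 0): Q x + c + A^T lambda = 0.
Primal feasibility: A x = b.

This gives the KKT block system:
  [ Q   A^T ] [ x     ]   [-c ]
  [ A    0  ] [ lambda ] = [ b ]

Solving the linear system:
  x*      = (-0.2842, -0.1474)
  lambda* = (-0.3263)
  f(x*)   = 0.1632

x* = (-0.2842, -0.1474), lambda* = (-0.3263)


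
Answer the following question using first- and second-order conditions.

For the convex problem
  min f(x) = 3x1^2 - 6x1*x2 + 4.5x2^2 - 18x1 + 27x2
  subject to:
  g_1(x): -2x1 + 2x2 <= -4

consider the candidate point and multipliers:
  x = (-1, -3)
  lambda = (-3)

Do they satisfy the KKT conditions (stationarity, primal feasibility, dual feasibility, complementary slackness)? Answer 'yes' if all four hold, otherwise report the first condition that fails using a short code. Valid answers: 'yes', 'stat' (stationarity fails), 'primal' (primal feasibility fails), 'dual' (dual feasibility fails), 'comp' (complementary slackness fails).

Gradient of f: grad f(x) = Q x + c = (-6, 6)
Constraint values g_i(x) = a_i^T x - b_i:
  g_1((-1, -3)) = 0
Stationarity residual: grad f(x) + sum_i lambda_i a_i = (0, 0)
  -> stationarity OK
Primal feasibility (all g_i <= 0): OK
Dual feasibility (all lambda_i >= 0): FAILS
Complementary slackness (lambda_i * g_i(x) = 0 for all i): OK

Verdict: the first failing condition is dual_feasibility -> dual.

dual


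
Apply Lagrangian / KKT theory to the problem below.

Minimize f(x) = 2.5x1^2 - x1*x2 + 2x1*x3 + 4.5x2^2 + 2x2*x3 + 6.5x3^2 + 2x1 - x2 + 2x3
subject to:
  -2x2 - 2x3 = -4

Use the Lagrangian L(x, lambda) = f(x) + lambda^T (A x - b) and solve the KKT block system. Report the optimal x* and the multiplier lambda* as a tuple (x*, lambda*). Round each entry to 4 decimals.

Form the Lagrangian:
  L(x, lambda) = (1/2) x^T Q x + c^T x + lambda^T (A x - b)
Stationarity (grad_x L = 0): Q x + c + A^T lambda = 0.
Primal feasibility: A x = b.

This gives the KKT block system:
  [ Q   A^T ] [ x     ]   [-c ]
  [ A    0  ] [ lambda ] = [ b ]

Solving the linear system:
  x*      = (-0.4074, 1.321, 0.679)
  lambda* = (6.3272)
  f(x*)   = 12.2654

x* = (-0.4074, 1.321, 0.679), lambda* = (6.3272)


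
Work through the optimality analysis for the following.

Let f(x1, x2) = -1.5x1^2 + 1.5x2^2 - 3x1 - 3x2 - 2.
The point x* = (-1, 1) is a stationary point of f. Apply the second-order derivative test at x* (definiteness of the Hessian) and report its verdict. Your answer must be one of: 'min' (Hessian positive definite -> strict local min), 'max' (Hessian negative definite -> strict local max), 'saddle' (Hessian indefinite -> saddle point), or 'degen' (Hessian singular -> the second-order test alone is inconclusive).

Compute the Hessian H = grad^2 f:
  H = [[-3, 0], [0, 3]]
Verify stationarity: grad f(x*) = H x* + g = (0, 0).
Eigenvalues of H: -3, 3.
Eigenvalues have mixed signs, so H is indefinite -> x* is a saddle point.

saddle


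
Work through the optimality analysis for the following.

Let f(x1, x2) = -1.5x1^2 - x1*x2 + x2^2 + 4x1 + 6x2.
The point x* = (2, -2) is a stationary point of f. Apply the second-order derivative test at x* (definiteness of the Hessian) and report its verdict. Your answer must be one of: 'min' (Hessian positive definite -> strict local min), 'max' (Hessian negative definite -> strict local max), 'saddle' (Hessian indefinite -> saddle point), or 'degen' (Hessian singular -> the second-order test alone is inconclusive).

Compute the Hessian H = grad^2 f:
  H = [[-3, -1], [-1, 2]]
Verify stationarity: grad f(x*) = H x* + g = (0, 0).
Eigenvalues of H: -3.1926, 2.1926.
Eigenvalues have mixed signs, so H is indefinite -> x* is a saddle point.

saddle


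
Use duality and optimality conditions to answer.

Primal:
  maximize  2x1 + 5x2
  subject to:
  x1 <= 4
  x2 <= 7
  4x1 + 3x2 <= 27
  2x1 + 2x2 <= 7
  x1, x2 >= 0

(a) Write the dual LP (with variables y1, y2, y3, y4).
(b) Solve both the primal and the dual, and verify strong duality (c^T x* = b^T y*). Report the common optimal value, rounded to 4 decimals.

The standard primal-dual pair for 'max c^T x s.t. A x <= b, x >= 0' is:
  Dual:  min b^T y  s.t.  A^T y >= c,  y >= 0.

So the dual LP is:
  minimize  4y1 + 7y2 + 27y3 + 7y4
  subject to:
    y1 + 4y3 + 2y4 >= 2
    y2 + 3y3 + 2y4 >= 5
    y1, y2, y3, y4 >= 0

Solving the primal: x* = (0, 3.5).
  primal value c^T x* = 17.5.
Solving the dual: y* = (0, 0, 0, 2.5).
  dual value b^T y* = 17.5.
Strong duality: c^T x* = b^T y*. Confirmed.

17.5


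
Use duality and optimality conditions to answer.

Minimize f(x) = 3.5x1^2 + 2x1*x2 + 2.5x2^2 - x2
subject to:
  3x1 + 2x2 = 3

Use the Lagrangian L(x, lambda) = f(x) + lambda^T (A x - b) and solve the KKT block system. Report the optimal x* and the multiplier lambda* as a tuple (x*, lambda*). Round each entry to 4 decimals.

Form the Lagrangian:
  L(x, lambda) = (1/2) x^T Q x + c^T x + lambda^T (A x - b)
Stationarity (grad_x L = 0): Q x + c + A^T lambda = 0.
Primal feasibility: A x = b.

This gives the KKT block system:
  [ Q   A^T ] [ x     ]   [-c ]
  [ A    0  ] [ lambda ] = [ b ]

Solving the linear system:
  x*      = (0.551, 0.6735)
  lambda* = (-1.7347)
  f(x*)   = 2.2653

x* = (0.551, 0.6735), lambda* = (-1.7347)


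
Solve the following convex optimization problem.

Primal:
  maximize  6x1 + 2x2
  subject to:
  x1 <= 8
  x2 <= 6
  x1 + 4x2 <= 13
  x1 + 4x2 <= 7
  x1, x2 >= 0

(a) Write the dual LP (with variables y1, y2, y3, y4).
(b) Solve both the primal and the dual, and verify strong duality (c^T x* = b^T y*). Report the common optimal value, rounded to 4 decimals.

The standard primal-dual pair for 'max c^T x s.t. A x <= b, x >= 0' is:
  Dual:  min b^T y  s.t.  A^T y >= c,  y >= 0.

So the dual LP is:
  minimize  8y1 + 6y2 + 13y3 + 7y4
  subject to:
    y1 + y3 + y4 >= 6
    y2 + 4y3 + 4y4 >= 2
    y1, y2, y3, y4 >= 0

Solving the primal: x* = (7, 0).
  primal value c^T x* = 42.
Solving the dual: y* = (0, 0, 0, 6).
  dual value b^T y* = 42.
Strong duality: c^T x* = b^T y*. Confirmed.

42
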